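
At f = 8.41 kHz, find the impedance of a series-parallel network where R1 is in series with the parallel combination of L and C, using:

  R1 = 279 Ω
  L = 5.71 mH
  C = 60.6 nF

Step 1 — Angular frequency: ω = 2π·f = 2π·8410 = 5.284e+04 rad/s.
Step 2 — Component impedances:
  R1: Z = R = 279 Ω
  L: Z = jωL = j·5.284e+04·0.00571 = 0 + j301.7 Ω
  C: Z = 1/(jωC) = -j/(ω·C) = 0 - j312.3 Ω
Step 3 — Parallel branch: L || C = 1/(1/L + 1/C) = 0 + j8923 Ω.
Step 4 — Series with R1: Z_total = R1 + (L || C) = 279 + j8923 Ω = 8927∠88.2° Ω.

Z = 279 + j8923 Ω = 8927∠88.2° Ω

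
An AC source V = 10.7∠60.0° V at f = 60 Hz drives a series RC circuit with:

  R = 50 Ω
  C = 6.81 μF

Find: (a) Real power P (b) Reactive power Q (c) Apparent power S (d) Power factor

Step 1 — Angular frequency: ω = 2π·f = 2π·60 = 377 rad/s.
Step 2 — Component impedances:
  R: Z = R = 50 Ω
  C: Z = 1/(jωC) = -j/(ω·C) = 0 - j389.5 Ω
Step 3 — Series combination: Z_total = R + C = 50 - j389.5 Ω = 392.7∠-82.7° Ω.
Step 4 — Source phasor: V = 10.7∠60.0° V = 5.35 + j9.266 V.
Step 5 — Current: I = V / Z = -0.02167 + j0.01652 A = 0.02725∠142.7° A.
Step 6 — Complex power: S = V·I* = 0.03712 - j0.2892 VA.
Step 7 — Real power: P = Re(S) = 0.03712 W.
Step 8 — Reactive power: Q = Im(S) = -0.2892 VAR.
Step 9 — Apparent power: |S| = 0.2915 VA.
Step 10 — Power factor: PF = P/|S| = 0.1273 (leading).

(a) P = 0.03712 W  (b) Q = -0.2892 VAR  (c) S = 0.2915 VA  (d) PF = 0.1273 (leading)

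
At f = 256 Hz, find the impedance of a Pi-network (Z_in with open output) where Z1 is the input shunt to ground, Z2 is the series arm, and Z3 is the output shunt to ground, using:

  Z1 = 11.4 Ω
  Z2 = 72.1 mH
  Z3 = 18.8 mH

Step 1 — Angular frequency: ω = 2π·f = 2π·256 = 1608 rad/s.
Step 2 — Component impedances:
  Z1: Z = R = 11.4 Ω
  Z2: Z = jωL = j·1608·0.0721 = 0 + j116 Ω
  Z3: Z = jωL = j·1608·0.0188 = 0 + j30.24 Ω
Step 3 — With open output, the series arm Z2 and the output shunt Z3 appear in series to ground: Z2 + Z3 = 0 + j146.2 Ω.
Step 4 — Parallel with input shunt Z1: Z_in = Z1 || (Z2 + Z3) = 11.33 + j0.8835 Ω = 11.37∠4.5° Ω.

Z = 11.33 + j0.8835 Ω = 11.37∠4.5° Ω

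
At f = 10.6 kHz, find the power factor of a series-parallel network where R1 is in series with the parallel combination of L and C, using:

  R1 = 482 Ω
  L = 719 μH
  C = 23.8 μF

Step 1 — Angular frequency: ω = 2π·f = 2π·1.06e+04 = 6.66e+04 rad/s.
Step 2 — Component impedances:
  R1: Z = R = 482 Ω
  L: Z = jωL = j·6.66e+04·0.000719 = 0 + j47.89 Ω
  C: Z = 1/(jωC) = -j/(ω·C) = 0 - j0.6309 Ω
Step 3 — Parallel branch: L || C = 1/(1/L + 1/C) = 0 - j0.6393 Ω.
Step 4 — Series with R1: Z_total = R1 + (L || C) = 482 - j0.6393 Ω = 482∠-0.1° Ω.
Step 5 — Power factor: PF = cos(φ) = Re(Z)/|Z| = 482/482 = 1.
Step 6 — Type: Im(Z) = -0.6393 ⇒ leading (phase φ = -0.1°).

PF = 1 (leading, φ = -0.1°)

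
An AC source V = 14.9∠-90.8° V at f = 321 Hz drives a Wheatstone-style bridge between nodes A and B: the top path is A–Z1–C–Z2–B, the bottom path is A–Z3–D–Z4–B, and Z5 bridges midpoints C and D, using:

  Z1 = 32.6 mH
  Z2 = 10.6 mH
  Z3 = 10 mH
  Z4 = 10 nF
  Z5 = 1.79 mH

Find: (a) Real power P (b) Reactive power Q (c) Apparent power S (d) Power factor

Step 1 — Angular frequency: ω = 2π·f = 2π·321 = 2017 rad/s.
Step 2 — Component impedances:
  Z1: Z = jωL = j·2017·0.0326 = 0 + j65.75 Ω
  Z2: Z = jωL = j·2017·0.0106 = 0 + j21.38 Ω
  Z3: Z = jωL = j·2017·0.01 = 0 + j20.17 Ω
  Z4: Z = 1/(jωC) = -j/(ω·C) = 0 - j4.958e+04 Ω
  Z5: Z = jωL = j·2017·0.00179 = 0 + j3.61 Ω
Step 3 — Bridge requires nodal analysis (the Z5 bridge couples midpoints C and D, so the two paths cannot be reduced to a simple series/parallel combination). Setting node B to ground and injecting 1 A at node A, the 3-node admittance system at A, C, D solves to V_A = Z_AB = 0 + j38.85 Ω = 38.85∠90.0° Ω.
Step 4 — Source phasor: V = 14.9∠-90.8° V = -0.208 - j14.9 V.
Step 5 — Current: I = V / Z = -0.3834 + j0.005354 A = 0.3835∠179.2° A.
Step 6 — Complex power: S = V·I* = 0 + j5.714 VA.
Step 7 — Real power: P = Re(S) = 0 W.
Step 8 — Reactive power: Q = Im(S) = 5.714 VAR.
Step 9 — Apparent power: |S| = 5.714 VA.
Step 10 — Power factor: PF = P/|S| = 0 (lagging).

(a) P = 0 W  (b) Q = 5.714 VAR  (c) S = 5.714 VA  (d) PF = 0 (lagging)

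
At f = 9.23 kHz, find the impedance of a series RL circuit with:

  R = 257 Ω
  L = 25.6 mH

Step 1 — Angular frequency: ω = 2π·f = 2π·9230 = 5.799e+04 rad/s.
Step 2 — Component impedances:
  R: Z = R = 257 Ω
  L: Z = jωL = j·5.799e+04·0.0256 = 0 + j1485 Ω
Step 3 — Series combination: Z_total = R + L = 257 + j1485 Ω = 1507∠80.2° Ω.

Z = 257 + j1485 Ω = 1507∠80.2° Ω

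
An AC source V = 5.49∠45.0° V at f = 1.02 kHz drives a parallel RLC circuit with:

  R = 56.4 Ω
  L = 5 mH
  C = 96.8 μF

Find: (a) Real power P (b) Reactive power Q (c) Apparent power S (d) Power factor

Step 1 — Angular frequency: ω = 2π·f = 2π·1020 = 6409 rad/s.
Step 2 — Component impedances:
  R: Z = R = 56.4 Ω
  L: Z = jωL = j·6409·0.005 = 0 + j32.04 Ω
  C: Z = 1/(jωC) = -j/(ω·C) = 0 - j1.612 Ω
Step 3 — Parallel combination: 1/Z_total = 1/R + 1/L + 1/C; Z_total = 0.05103 - j1.696 Ω = 1.697∠-88.3° Ω.
Step 4 — Source phasor: V = 5.49∠45.0° V = 3.882 + j3.882 V.
Step 5 — Current: I = V / Z = -2.218 + j2.356 A = 3.236∠133.3° A.
Step 6 — Complex power: S = V·I* = 0.5344 - j17.76 VA.
Step 7 — Real power: P = Re(S) = 0.5344 W.
Step 8 — Reactive power: Q = Im(S) = -17.76 VAR.
Step 9 — Apparent power: |S| = 17.77 VA.
Step 10 — Power factor: PF = P/|S| = 0.03008 (leading).

(a) P = 0.5344 W  (b) Q = -17.76 VAR  (c) S = 17.77 VA  (d) PF = 0.03008 (leading)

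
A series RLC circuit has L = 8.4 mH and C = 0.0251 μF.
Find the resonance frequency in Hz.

Step 1 — Resonance condition Im(Z)=0 gives ω₀ = 1/√(LC).
Step 2 — ω₀ = 1/√(0.0084·2.51e-08) = 6.887e+04 rad/s.
Step 3 — f₀ = ω₀/(2π) = 1.096e+04 Hz.

f₀ = 1.096e+04 Hz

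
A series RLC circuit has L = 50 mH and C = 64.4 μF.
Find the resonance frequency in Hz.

Step 1 — Resonance condition Im(Z)=0 gives ω₀ = 1/√(LC).
Step 2 — ω₀ = 1/√(0.05·6.44e-05) = 557.3 rad/s.
Step 3 — f₀ = ω₀/(2π) = 88.69 Hz.

f₀ = 88.69 Hz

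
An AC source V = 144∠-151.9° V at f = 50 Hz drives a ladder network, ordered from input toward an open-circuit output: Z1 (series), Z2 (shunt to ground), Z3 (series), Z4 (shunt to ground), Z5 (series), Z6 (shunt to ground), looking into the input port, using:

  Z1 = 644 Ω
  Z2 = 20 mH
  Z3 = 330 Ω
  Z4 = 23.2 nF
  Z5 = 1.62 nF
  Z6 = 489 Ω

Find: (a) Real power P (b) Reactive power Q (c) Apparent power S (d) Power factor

Step 1 — Angular frequency: ω = 2π·f = 2π·50 = 314.2 rad/s.
Step 2 — Component impedances:
  Z1: Z = R = 644 Ω
  Z2: Z = jωL = j·314.2·0.02 = 0 + j6.283 Ω
  Z3: Z = R = 330 Ω
  Z4: Z = 1/(jωC) = -j/(ω·C) = 0 - j1.372e+05 Ω
  Z5: Z = 1/(jωC) = -j/(ω·C) = 0 - j1.965e+06 Ω
  Z6: Z = R = 489 Ω
Step 3 — Ladder network (open output): work backward from the far end, alternating series and parallel combinations. Z_in = 644 + j6.283 Ω = 644∠0.6° Ω.
Step 4 — Source phasor: V = 144∠-151.9° V = -127 - j67.83 V.
Step 5 — Current: I = V / Z = -0.1983 - j0.1034 A = 0.2236∠-152.5° A.
Step 6 — Complex power: S = V·I* = 32.2 + j0.3141 VA.
Step 7 — Real power: P = Re(S) = 32.2 W.
Step 8 — Reactive power: Q = Im(S) = 0.3141 VAR.
Step 9 — Apparent power: |S| = 32.2 VA.
Step 10 — Power factor: PF = P/|S| = 1 (lagging).

(a) P = 32.2 W  (b) Q = 0.3141 VAR  (c) S = 32.2 VA  (d) PF = 1 (lagging)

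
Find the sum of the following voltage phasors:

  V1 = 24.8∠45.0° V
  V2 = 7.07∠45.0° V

Step 1 — Convert each phasor to rectangular form:
  V1 = 24.8·(cos(45.0°) + j·sin(45.0°)) = 17.54 + j17.54 V
  V2 = 7.07·(cos(45.0°) + j·sin(45.0°)) = 4.999 + j4.999 V
Step 2 — Sum components: V_total = 22.54 + j22.54 V.
Step 3 — Convert to polar: |V_total| = 31.87 V, ∠V_total = 45.0°.

V_total = 31.87∠45.0° V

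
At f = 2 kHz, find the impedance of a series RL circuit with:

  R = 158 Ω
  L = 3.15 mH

Step 1 — Angular frequency: ω = 2π·f = 2π·2000 = 1.257e+04 rad/s.
Step 2 — Component impedances:
  R: Z = R = 158 Ω
  L: Z = jωL = j·1.257e+04·0.00315 = 0 + j39.58 Ω
Step 3 — Series combination: Z_total = R + L = 158 + j39.58 Ω = 162.9∠14.1° Ω.

Z = 158 + j39.58 Ω = 162.9∠14.1° Ω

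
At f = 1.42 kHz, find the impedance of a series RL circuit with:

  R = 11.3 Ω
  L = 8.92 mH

Step 1 — Angular frequency: ω = 2π·f = 2π·1420 = 8922 rad/s.
Step 2 — Component impedances:
  R: Z = R = 11.3 Ω
  L: Z = jωL = j·8922·0.00892 = 0 + j79.59 Ω
Step 3 — Series combination: Z_total = R + L = 11.3 + j79.59 Ω = 80.38∠81.9° Ω.

Z = 11.3 + j79.59 Ω = 80.38∠81.9° Ω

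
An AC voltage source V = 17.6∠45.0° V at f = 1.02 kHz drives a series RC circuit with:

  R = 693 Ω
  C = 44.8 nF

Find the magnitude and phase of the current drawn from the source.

Step 1 — Angular frequency: ω = 2π·f = 2π·1020 = 6409 rad/s.
Step 2 — Component impedances:
  R: Z = R = 693 Ω
  C: Z = 1/(jωC) = -j/(ω·C) = 0 - j3483 Ω
Step 3 — Series combination: Z_total = R + C = 693 - j3483 Ω = 3551∠-78.7° Ω.
Step 4 — Source phasor: V = 17.6∠45.0° V = 12.45 + j12.45 V.
Step 5 — Ohm's law: I = V / Z_total = (12.45 + j12.45) / (693 - j3483) = -0.002753 + j0.004121 A.
Step 6 — Convert to polar: |I| = 0.004956 A, ∠I = 123.7°.

I = 0.004956∠123.7° A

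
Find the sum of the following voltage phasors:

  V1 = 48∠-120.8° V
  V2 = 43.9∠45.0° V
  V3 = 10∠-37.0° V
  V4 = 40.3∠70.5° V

Step 1 — Convert each phasor to rectangular form:
  V1 = 48·(cos(-120.8°) + j·sin(-120.8°)) = -24.58 - j41.23 V
  V2 = 43.9·(cos(45.0°) + j·sin(45.0°)) = 31.04 + j31.04 V
  V3 = 10·(cos(-37.0°) + j·sin(-37.0°)) = 7.986 - j6.018 V
  V4 = 40.3·(cos(70.5°) + j·sin(70.5°)) = 13.45 + j37.99 V
Step 2 — Sum components: V_total = 27.9 + j21.78 V.
Step 3 — Convert to polar: |V_total| = 35.4 V, ∠V_total = 38.0°.

V_total = 35.4∠38.0° V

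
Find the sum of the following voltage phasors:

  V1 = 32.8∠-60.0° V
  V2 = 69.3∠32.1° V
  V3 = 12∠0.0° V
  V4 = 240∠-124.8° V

Step 1 — Convert each phasor to rectangular form:
  V1 = 32.8·(cos(-60.0°) + j·sin(-60.0°)) = 16.4 - j28.41 V
  V2 = 69.3·(cos(32.1°) + j·sin(32.1°)) = 58.71 + j36.83 V
  V3 = 12·(cos(0.0°) + j·sin(0.0°)) = 12 V
  V4 = 240·(cos(-124.8°) + j·sin(-124.8°)) = -137 - j197.1 V
Step 2 — Sum components: V_total = -49.87 - j188.7 V.
Step 3 — Convert to polar: |V_total| = 195.1 V, ∠V_total = -104.8°.

V_total = 195.1∠-104.8° V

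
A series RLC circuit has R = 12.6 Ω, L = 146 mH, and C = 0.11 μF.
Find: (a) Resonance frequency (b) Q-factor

Step 1 — Resonance condition Im(Z)=0 gives ω₀ = 1/√(LC).
Step 2 — ω₀ = 1/√(0.146·1.1e-07) = 7891 rad/s.
Step 3 — f₀ = ω₀/(2π) = 1256 Hz.
Step 4 — Series Q: Q = ω₀L/R = 7891·0.146/12.6 = 91.43.

(a) f₀ = 1256 Hz  (b) Q = 91.43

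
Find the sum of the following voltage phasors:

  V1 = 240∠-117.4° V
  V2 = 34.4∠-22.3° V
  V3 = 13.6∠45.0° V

Step 1 — Convert each phasor to rectangular form:
  V1 = 240·(cos(-117.4°) + j·sin(-117.4°)) = -110.4 - j213.1 V
  V2 = 34.4·(cos(-22.3°) + j·sin(-22.3°)) = 31.83 - j13.05 V
  V3 = 13.6·(cos(45.0°) + j·sin(45.0°)) = 9.617 + j9.617 V
Step 2 — Sum components: V_total = -69 - j216.5 V.
Step 3 — Convert to polar: |V_total| = 227.2 V, ∠V_total = -107.7°.

V_total = 227.2∠-107.7° V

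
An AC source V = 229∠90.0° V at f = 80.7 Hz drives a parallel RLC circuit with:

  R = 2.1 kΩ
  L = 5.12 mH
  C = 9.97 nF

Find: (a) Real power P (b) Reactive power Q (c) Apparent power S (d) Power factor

Step 1 — Angular frequency: ω = 2π·f = 2π·80.7 = 507.1 rad/s.
Step 2 — Component impedances:
  R: Z = R = 2100 Ω
  L: Z = jωL = j·507.1·0.00512 = 0 + j2.596 Ω
  C: Z = 1/(jωC) = -j/(ω·C) = 0 - j1.978e+05 Ω
Step 3 — Parallel combination: 1/Z_total = 1/R + 1/L + 1/C; Z_total = 0.00321 + j2.596 Ω = 2.596∠89.9° Ω.
Step 4 — Source phasor: V = 229∠90.0° V = 0 + j229 V.
Step 5 — Current: I = V / Z = 88.21 + j0.109 A = 88.21∠0.1° A.
Step 6 — Complex power: S = V·I* = 24.97 + j2.02e+04 VA.
Step 7 — Real power: P = Re(S) = 24.97 W.
Step 8 — Reactive power: Q = Im(S) = 2.02e+04 VAR.
Step 9 — Apparent power: |S| = 2.02e+04 VA.
Step 10 — Power factor: PF = P/|S| = 0.001236 (lagging).

(a) P = 24.97 W  (b) Q = 2.02e+04 VAR  (c) S = 2.02e+04 VA  (d) PF = 0.001236 (lagging)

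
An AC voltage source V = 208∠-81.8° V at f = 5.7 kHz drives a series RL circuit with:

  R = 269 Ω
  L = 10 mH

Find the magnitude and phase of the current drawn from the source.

Step 1 — Angular frequency: ω = 2π·f = 2π·5700 = 3.581e+04 rad/s.
Step 2 — Component impedances:
  R: Z = R = 269 Ω
  L: Z = jωL = j·3.581e+04·0.01 = 0 + j358.1 Ω
Step 3 — Series combination: Z_total = R + L = 269 + j358.1 Ω = 447.9∠53.1° Ω.
Step 4 — Source phasor: V = 208∠-81.8° V = 29.67 - j205.9 V.
Step 5 — Ohm's law: I = V / Z_total = (29.67 - j205.9) / (269 + j358.1) = -0.3277 - j0.329 A.
Step 6 — Convert to polar: |I| = 0.4644 A, ∠I = -134.9°.

I = 0.4644∠-134.9° A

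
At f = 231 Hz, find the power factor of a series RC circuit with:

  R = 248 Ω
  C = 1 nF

Step 1 — Angular frequency: ω = 2π·f = 2π·231 = 1451 rad/s.
Step 2 — Component impedances:
  R: Z = R = 248 Ω
  C: Z = 1/(jωC) = -j/(ω·C) = 0 - j6.89e+05 Ω
Step 3 — Series combination: Z_total = R + C = 248 - j6.89e+05 Ω = 6.89e+05∠-90.0° Ω.
Step 4 — Power factor: PF = cos(φ) = Re(Z)/|Z| = 248/6.8898e+05 = 0.00036.
Step 5 — Type: Im(Z) = -6.89e+05 ⇒ leading (phase φ = -90.0°).

PF = 0.00036 (leading, φ = -90.0°)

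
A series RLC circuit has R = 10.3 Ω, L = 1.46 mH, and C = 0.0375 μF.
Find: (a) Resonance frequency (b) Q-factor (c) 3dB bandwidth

Step 1 — Resonance: ω₀ = 1/√(LC) = 1/√(0.00146·3.75e-08) = 1.351e+05 rad/s.
Step 2 — f₀ = ω₀/(2π) = 2.151e+04 Hz.
Step 3 — Series Q: Q = ω₀L/R = 1.351e+05·0.00146/10.3 = 19.16.
Step 4 — Bandwidth: Δω = ω₀/Q = 7055 rad/s; BW = Δω/(2π) = 1123 Hz.

(a) f₀ = 2.151e+04 Hz  (b) Q = 19.16  (c) BW = 1123 Hz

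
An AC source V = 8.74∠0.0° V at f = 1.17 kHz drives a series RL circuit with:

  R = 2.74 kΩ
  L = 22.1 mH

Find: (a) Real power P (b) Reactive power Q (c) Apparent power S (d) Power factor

Step 1 — Angular frequency: ω = 2π·f = 2π·1170 = 7351 rad/s.
Step 2 — Component impedances:
  R: Z = R = 2740 Ω
  L: Z = jωL = j·7351·0.0221 = 0 + j162.5 Ω
Step 3 — Series combination: Z_total = R + L = 2740 + j162.5 Ω = 2745∠3.4° Ω.
Step 4 — Source phasor: V = 8.74∠0.0° V = 8.74 V.
Step 5 — Current: I = V / Z = 0.003179 - j0.0001885 A = 0.003184∠-3.4° A.
Step 6 — Complex power: S = V·I* = 0.02778 + j0.001647 VA.
Step 7 — Real power: P = Re(S) = 0.02778 W.
Step 8 — Reactive power: Q = Im(S) = 0.001647 VAR.
Step 9 — Apparent power: |S| = 0.02783 VA.
Step 10 — Power factor: PF = P/|S| = 0.9982 (lagging).

(a) P = 0.02778 W  (b) Q = 0.001647 VAR  (c) S = 0.02783 VA  (d) PF = 0.9982 (lagging)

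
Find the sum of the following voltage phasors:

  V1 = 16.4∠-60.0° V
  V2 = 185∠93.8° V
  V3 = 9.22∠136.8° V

Step 1 — Convert each phasor to rectangular form:
  V1 = 16.4·(cos(-60.0°) + j·sin(-60.0°)) = 8.2 - j14.2 V
  V2 = 185·(cos(93.8°) + j·sin(93.8°)) = -12.26 + j184.6 V
  V3 = 9.22·(cos(136.8°) + j·sin(136.8°)) = -6.721 + j6.312 V
Step 2 — Sum components: V_total = -10.78 + j176.7 V.
Step 3 — Convert to polar: |V_total| = 177 V, ∠V_total = 93.5°.

V_total = 177∠93.5° V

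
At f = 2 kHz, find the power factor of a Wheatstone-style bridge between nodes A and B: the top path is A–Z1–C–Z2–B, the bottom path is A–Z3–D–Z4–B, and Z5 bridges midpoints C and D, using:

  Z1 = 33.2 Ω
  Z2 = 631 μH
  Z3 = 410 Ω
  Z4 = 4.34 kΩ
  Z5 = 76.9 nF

Step 1 — Angular frequency: ω = 2π·f = 2π·2000 = 1.257e+04 rad/s.
Step 2 — Component impedances:
  Z1: Z = R = 33.2 Ω
  Z2: Z = jωL = j·1.257e+04·0.000631 = 0 + j7.929 Ω
  Z3: Z = R = 410 Ω
  Z4: Z = R = 4340 Ω
  Z5: Z = 1/(jωC) = -j/(ω·C) = 0 - j1035 Ω
Step 3 — Bridge requires nodal analysis (the Z5 bridge couples midpoints C and D, so the two paths cannot be reduced to a simple series/parallel combination). Setting node B to ground and injecting 1 A at node A, the 3-node admittance system at A, C, D solves to V_A = Z_AB = 32.65 + j7.073 Ω = 33.41∠12.2° Ω.
Step 4 — Power factor: PF = cos(φ) = Re(Z)/|Z| = 32.65/33.41 = 0.9773.
Step 5 — Type: Im(Z) = 7.073 ⇒ lagging (phase φ = 12.2°).

PF = 0.9773 (lagging, φ = 12.2°)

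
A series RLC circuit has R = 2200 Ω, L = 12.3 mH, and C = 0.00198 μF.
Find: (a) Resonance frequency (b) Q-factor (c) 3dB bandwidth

Step 1 — Resonance: ω₀ = 1/√(LC) = 1/√(0.0123·1.98e-09) = 2.026e+05 rad/s.
Step 2 — f₀ = ω₀/(2π) = 3.225e+04 Hz.
Step 3 — Series Q: Q = ω₀L/R = 2.026e+05·0.0123/2200 = 1.133.
Step 4 — Bandwidth: Δω = ω₀/Q = 1.789e+05 rad/s; BW = Δω/(2π) = 2.847e+04 Hz.

(a) f₀ = 3.225e+04 Hz  (b) Q = 1.133  (c) BW = 2.847e+04 Hz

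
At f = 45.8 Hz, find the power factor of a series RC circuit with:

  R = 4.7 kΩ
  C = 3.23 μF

Step 1 — Angular frequency: ω = 2π·f = 2π·45.8 = 287.8 rad/s.
Step 2 — Component impedances:
  R: Z = R = 4700 Ω
  C: Z = 1/(jωC) = -j/(ω·C) = 0 - j1076 Ω
Step 3 — Series combination: Z_total = R + C = 4700 - j1076 Ω = 4822∠-12.9° Ω.
Step 4 — Power factor: PF = cos(φ) = Re(Z)/|Z| = 4700/4821.6 = 0.9748.
Step 5 — Type: Im(Z) = -1076 ⇒ leading (phase φ = -12.9°).

PF = 0.9748 (leading, φ = -12.9°)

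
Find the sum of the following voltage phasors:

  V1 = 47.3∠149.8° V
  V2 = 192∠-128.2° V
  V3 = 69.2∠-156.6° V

Step 1 — Convert each phasor to rectangular form:
  V1 = 47.3·(cos(149.8°) + j·sin(149.8°)) = -40.88 + j23.79 V
  V2 = 192·(cos(-128.2°) + j·sin(-128.2°)) = -118.7 - j150.9 V
  V3 = 69.2·(cos(-156.6°) + j·sin(-156.6°)) = -63.51 - j27.48 V
Step 2 — Sum components: V_total = -223.1 - j154.6 V.
Step 3 — Convert to polar: |V_total| = 271.4 V, ∠V_total = -145.3°.

V_total = 271.4∠-145.3° V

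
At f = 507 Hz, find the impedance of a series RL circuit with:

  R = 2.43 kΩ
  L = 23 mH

Step 1 — Angular frequency: ω = 2π·f = 2π·507 = 3186 rad/s.
Step 2 — Component impedances:
  R: Z = R = 2430 Ω
  L: Z = jωL = j·3186·0.023 = 0 + j73.27 Ω
Step 3 — Series combination: Z_total = R + L = 2430 + j73.27 Ω = 2431∠1.7° Ω.

Z = 2430 + j73.27 Ω = 2431∠1.7° Ω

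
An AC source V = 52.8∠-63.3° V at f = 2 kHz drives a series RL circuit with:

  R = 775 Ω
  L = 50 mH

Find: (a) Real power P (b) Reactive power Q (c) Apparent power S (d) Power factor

Step 1 — Angular frequency: ω = 2π·f = 2π·2000 = 1.257e+04 rad/s.
Step 2 — Component impedances:
  R: Z = R = 775 Ω
  L: Z = jωL = j·1.257e+04·0.05 = 0 + j628.3 Ω
Step 3 — Series combination: Z_total = R + L = 775 + j628.3 Ω = 997.7∠39.0° Ω.
Step 4 — Source phasor: V = 52.8∠-63.3° V = 23.72 - j47.17 V.
Step 5 — Current: I = V / Z = -0.0113 - j0.0517 A = 0.05292∠-102.3° A.
Step 6 — Complex power: S = V·I* = 2.171 + j1.76 VA.
Step 7 — Real power: P = Re(S) = 2.171 W.
Step 8 — Reactive power: Q = Im(S) = 1.76 VAR.
Step 9 — Apparent power: |S| = 2.794 VA.
Step 10 — Power factor: PF = P/|S| = 0.7768 (lagging).

(a) P = 2.171 W  (b) Q = 1.76 VAR  (c) S = 2.794 VA  (d) PF = 0.7768 (lagging)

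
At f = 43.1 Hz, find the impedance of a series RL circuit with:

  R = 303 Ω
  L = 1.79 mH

Step 1 — Angular frequency: ω = 2π·f = 2π·43.1 = 270.8 rad/s.
Step 2 — Component impedances:
  R: Z = R = 303 Ω
  L: Z = jωL = j·270.8·0.00179 = 0 + j0.4847 Ω
Step 3 — Series combination: Z_total = R + L = 303 + j0.4847 Ω = 303∠0.1° Ω.

Z = 303 + j0.4847 Ω = 303∠0.1° Ω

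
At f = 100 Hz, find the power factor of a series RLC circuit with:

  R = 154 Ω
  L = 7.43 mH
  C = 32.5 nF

Step 1 — Angular frequency: ω = 2π·f = 2π·100 = 628.3 rad/s.
Step 2 — Component impedances:
  R: Z = R = 154 Ω
  L: Z = jωL = j·628.3·0.00743 = 0 + j4.668 Ω
  C: Z = 1/(jωC) = -j/(ω·C) = 0 - j4.897e+04 Ω
Step 3 — Series combination: Z_total = R + L + C = 154 - j4.897e+04 Ω = 4.897e+04∠-89.8° Ω.
Step 4 — Power factor: PF = cos(φ) = Re(Z)/|Z| = 154/4.897e+04 = 0.003145.
Step 5 — Type: Im(Z) = -4.897e+04 ⇒ leading (phase φ = -89.8°).

PF = 0.003145 (leading, φ = -89.8°)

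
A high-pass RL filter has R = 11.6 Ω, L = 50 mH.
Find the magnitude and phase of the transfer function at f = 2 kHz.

Step 1 — Angular frequency: ω = 2π·2000 = 1.257e+04 rad/s.
Step 2 — Transfer function: H(jω) = jωL/(R + jωL).
Step 3 — Numerator jωL = j·628.3; denominator R + jωL = 11.6 + j628.3.
Step 4 — H = 0.9997 + j0.01846.
Step 5 — Magnitude: |H| = 0.9998 (-0.0 dB); phase: φ = 1.1°.

|H| = 0.9998 (-0.0 dB), φ = 1.1°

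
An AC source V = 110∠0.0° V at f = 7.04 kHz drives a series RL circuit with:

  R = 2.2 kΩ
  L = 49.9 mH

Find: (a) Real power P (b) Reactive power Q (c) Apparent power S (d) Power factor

Step 1 — Angular frequency: ω = 2π·f = 2π·7040 = 4.423e+04 rad/s.
Step 2 — Component impedances:
  R: Z = R = 2200 Ω
  L: Z = jωL = j·4.423e+04·0.0499 = 0 + j2207 Ω
Step 3 — Series combination: Z_total = R + L = 2200 + j2207 Ω = 3116∠45.1° Ω.
Step 4 — Source phasor: V = 110∠0.0° V = 110 V.
Step 5 — Current: I = V / Z = 0.02492 - j0.025 A = 0.0353∠-45.1° A.
Step 6 — Complex power: S = V·I* = 2.741 + j2.75 VA.
Step 7 — Real power: P = Re(S) = 2.741 W.
Step 8 — Reactive power: Q = Im(S) = 2.75 VAR.
Step 9 — Apparent power: |S| = 3.883 VA.
Step 10 — Power factor: PF = P/|S| = 0.7059 (lagging).

(a) P = 2.741 W  (b) Q = 2.75 VAR  (c) S = 3.883 VA  (d) PF = 0.7059 (lagging)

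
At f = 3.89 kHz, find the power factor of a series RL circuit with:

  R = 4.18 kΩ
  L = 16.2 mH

Step 1 — Angular frequency: ω = 2π·f = 2π·3890 = 2.444e+04 rad/s.
Step 2 — Component impedances:
  R: Z = R = 4180 Ω
  L: Z = jωL = j·2.444e+04·0.0162 = 0 + j396 Ω
Step 3 — Series combination: Z_total = R + L = 4180 + j396 Ω = 4199∠5.4° Ω.
Step 4 — Power factor: PF = cos(φ) = Re(Z)/|Z| = 4180/4199 = 0.9955.
Step 5 — Type: Im(Z) = 396 ⇒ lagging (phase φ = 5.4°).

PF = 0.9955 (lagging, φ = 5.4°)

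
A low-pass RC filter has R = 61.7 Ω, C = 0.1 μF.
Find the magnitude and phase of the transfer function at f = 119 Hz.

Step 1 — Angular frequency: ω = 2π·119 = 747.7 rad/s.
Step 2 — Transfer function: H(jω) = 1/(1 + jωRC).
Step 3 — Denominator: 1 + jωRC = 1 + j·747.7·61.7·1e-07 = 1 + j0.004613.
Step 4 — H = 1 - j0.004613.
Step 5 — Magnitude: |H| = 1 (-0.0 dB); phase: φ = -0.3°.

|H| = 1 (-0.0 dB), φ = -0.3°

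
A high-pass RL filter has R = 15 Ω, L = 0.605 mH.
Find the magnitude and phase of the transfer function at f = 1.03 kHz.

Step 1 — Angular frequency: ω = 2π·1030 = 6472 rad/s.
Step 2 — Transfer function: H(jω) = jωL/(R + jωL).
Step 3 — Numerator jωL = j·3.915; denominator R + jωL = 15 + j3.915.
Step 4 — H = 0.06379 + j0.2444.
Step 5 — Magnitude: |H| = 0.2526 (-12.0 dB); phase: φ = 75.4°.

|H| = 0.2526 (-12.0 dB), φ = 75.4°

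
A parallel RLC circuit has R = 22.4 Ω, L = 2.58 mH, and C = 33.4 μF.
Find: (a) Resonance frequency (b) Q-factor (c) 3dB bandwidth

Step 1 — Resonance: ω₀ = 1/√(LC) = 1/√(0.00258·3.34e-05) = 3407 rad/s.
Step 2 — f₀ = ω₀/(2π) = 542.2 Hz.
Step 3 — Parallel Q: Q = R/(ω₀L) = 22.4/(3407·0.00258) = 2.549.
Step 4 — Bandwidth: Δω = ω₀/Q = 1337 rad/s; BW = Δω/(2π) = 212.7 Hz.

(a) f₀ = 542.2 Hz  (b) Q = 2.549  (c) BW = 212.7 Hz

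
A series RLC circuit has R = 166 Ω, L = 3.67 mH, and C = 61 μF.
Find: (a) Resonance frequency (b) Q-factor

Step 1 — Resonance condition Im(Z)=0 gives ω₀ = 1/√(LC).
Step 2 — ω₀ = 1/√(0.00367·6.1e-05) = 2113 rad/s.
Step 3 — f₀ = ω₀/(2π) = 336.4 Hz.
Step 4 — Series Q: Q = ω₀L/R = 2113·0.00367/166 = 0.04673.

(a) f₀ = 336.4 Hz  (b) Q = 0.04673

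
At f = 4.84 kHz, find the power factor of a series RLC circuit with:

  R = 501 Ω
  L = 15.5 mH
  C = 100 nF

Step 1 — Angular frequency: ω = 2π·f = 2π·4840 = 3.041e+04 rad/s.
Step 2 — Component impedances:
  R: Z = R = 501 Ω
  L: Z = jωL = j·3.041e+04·0.0155 = 0 + j471.4 Ω
  C: Z = 1/(jωC) = -j/(ω·C) = 0 - j328.8 Ω
Step 3 — Series combination: Z_total = R + L + C = 501 + j142.5 Ω = 520.9∠15.9° Ω.
Step 4 — Power factor: PF = cos(φ) = Re(Z)/|Z| = 501/520.9 = 0.9618.
Step 5 — Type: Im(Z) = 142.5 ⇒ lagging (phase φ = 15.9°).

PF = 0.9618 (lagging, φ = 15.9°)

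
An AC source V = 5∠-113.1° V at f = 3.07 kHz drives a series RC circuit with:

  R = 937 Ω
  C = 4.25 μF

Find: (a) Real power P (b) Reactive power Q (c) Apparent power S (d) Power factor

Step 1 — Angular frequency: ω = 2π·f = 2π·3070 = 1.929e+04 rad/s.
Step 2 — Component impedances:
  R: Z = R = 937 Ω
  C: Z = 1/(jωC) = -j/(ω·C) = 0 - j12.2 Ω
Step 3 — Series combination: Z_total = R + C = 937 - j12.2 Ω = 937.1∠-0.7° Ω.
Step 4 — Source phasor: V = 5∠-113.1° V = -1.962 - j4.599 V.
Step 5 — Current: I = V / Z = -0.002029 - j0.004935 A = 0.005336∠-112.4° A.
Step 6 — Complex power: S = V·I* = 0.02668 - j0.0003473 VA.
Step 7 — Real power: P = Re(S) = 0.02668 W.
Step 8 — Reactive power: Q = Im(S) = -0.0003473 VAR.
Step 9 — Apparent power: |S| = 0.02668 VA.
Step 10 — Power factor: PF = P/|S| = 0.9999 (leading).

(a) P = 0.02668 W  (b) Q = -0.0003473 VAR  (c) S = 0.02668 VA  (d) PF = 0.9999 (leading)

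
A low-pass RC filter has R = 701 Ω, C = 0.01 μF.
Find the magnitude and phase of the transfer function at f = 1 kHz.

Step 1 — Angular frequency: ω = 2π·1000 = 6283 rad/s.
Step 2 — Transfer function: H(jω) = 1/(1 + jωRC).
Step 3 — Denominator: 1 + jωRC = 1 + j·6283·701·1e-08 = 1 + j0.04405.
Step 4 — H = 0.9981 - j0.04396.
Step 5 — Magnitude: |H| = 0.999 (-0.0 dB); phase: φ = -2.5°.

|H| = 0.999 (-0.0 dB), φ = -2.5°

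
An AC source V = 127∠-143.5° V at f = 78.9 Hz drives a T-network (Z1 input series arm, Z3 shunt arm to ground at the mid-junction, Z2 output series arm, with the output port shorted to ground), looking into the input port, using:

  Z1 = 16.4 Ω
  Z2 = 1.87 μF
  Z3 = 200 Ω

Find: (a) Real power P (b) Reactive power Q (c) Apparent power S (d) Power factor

Step 1 — Angular frequency: ω = 2π·f = 2π·78.9 = 495.7 rad/s.
Step 2 — Component impedances:
  Z1: Z = R = 16.4 Ω
  Z2: Z = 1/(jωC) = -j/(ω·C) = 0 - j1079 Ω
  Z3: Z = R = 200 Ω
Step 3 — With the output port shorted to ground, the output series arm Z2 runs from the junction to ground; the shunt arm Z3 also runs from the junction to ground. They appear in parallel: Z3 || Z2 = 193.4 - j35.85 Ω.
Step 4 — Series with input arm Z1: Z_in = Z1 + (Z3 || Z2) = 209.8 - j35.85 Ω = 212.8∠-9.7° Ω.
Step 5 — Source phasor: V = 127∠-143.5° V = -102.1 - j75.54 V.
Step 6 — Current: I = V / Z = -0.4131 - j0.4308 A = 0.5968∠-133.8° A.
Step 7 — Complex power: S = V·I* = 74.71 - j12.77 VA.
Step 8 — Real power: P = Re(S) = 74.71 W.
Step 9 — Reactive power: Q = Im(S) = -12.77 VAR.
Step 10 — Apparent power: |S| = 75.8 VA.
Step 11 — Power factor: PF = P/|S| = 0.9857 (leading).

(a) P = 74.71 W  (b) Q = -12.77 VAR  (c) S = 75.8 VA  (d) PF = 0.9857 (leading)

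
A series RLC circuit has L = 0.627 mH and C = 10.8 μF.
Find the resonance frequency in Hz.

Step 1 — Resonance condition Im(Z)=0 gives ω₀ = 1/√(LC).
Step 2 — ω₀ = 1/√(0.000627·1.08e-05) = 1.215e+04 rad/s.
Step 3 — f₀ = ω₀/(2π) = 1934 Hz.

f₀ = 1934 Hz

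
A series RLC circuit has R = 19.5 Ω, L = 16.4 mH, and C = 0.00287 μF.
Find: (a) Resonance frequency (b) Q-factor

Step 1 — Resonance condition Im(Z)=0 gives ω₀ = 1/√(LC).
Step 2 — ω₀ = 1/√(0.0164·2.87e-09) = 1.458e+05 rad/s.
Step 3 — f₀ = ω₀/(2π) = 2.32e+04 Hz.
Step 4 — Series Q: Q = ω₀L/R = 1.458e+05·0.0164/19.5 = 122.6.

(a) f₀ = 2.32e+04 Hz  (b) Q = 122.6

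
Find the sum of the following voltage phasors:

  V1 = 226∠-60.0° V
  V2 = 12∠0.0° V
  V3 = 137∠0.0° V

Step 1 — Convert each phasor to rectangular form:
  V1 = 226·(cos(-60.0°) + j·sin(-60.0°)) = 113 - j195.7 V
  V2 = 12·(cos(0.0°) + j·sin(0.0°)) = 12 V
  V3 = 137·(cos(0.0°) + j·sin(0.0°)) = 137 V
Step 2 — Sum components: V_total = 262 - j195.7 V.
Step 3 — Convert to polar: |V_total| = 327 V, ∠V_total = -36.8°.

V_total = 327∠-36.8° V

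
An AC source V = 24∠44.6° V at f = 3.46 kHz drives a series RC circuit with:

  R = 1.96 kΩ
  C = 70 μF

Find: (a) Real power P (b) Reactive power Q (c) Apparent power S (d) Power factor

Step 1 — Angular frequency: ω = 2π·f = 2π·3460 = 2.174e+04 rad/s.
Step 2 — Component impedances:
  R: Z = R = 1960 Ω
  C: Z = 1/(jωC) = -j/(ω·C) = 0 - j0.6571 Ω
Step 3 — Series combination: Z_total = R + C = 1960 - j0.6571 Ω = 1960∠-0.0° Ω.
Step 4 — Source phasor: V = 24∠44.6° V = 17.09 + j16.85 V.
Step 5 — Current: I = V / Z = 0.008716 + j0.008601 A = 0.01224∠44.6° A.
Step 6 — Complex power: S = V·I* = 0.2939 - j9.853e-05 VA.
Step 7 — Real power: P = Re(S) = 0.2939 W.
Step 8 — Reactive power: Q = Im(S) = -9.853e-05 VAR.
Step 9 — Apparent power: |S| = 0.2939 VA.
Step 10 — Power factor: PF = P/|S| = 1 (leading).

(a) P = 0.2939 W  (b) Q = -9.853e-05 VAR  (c) S = 0.2939 VA  (d) PF = 1 (leading)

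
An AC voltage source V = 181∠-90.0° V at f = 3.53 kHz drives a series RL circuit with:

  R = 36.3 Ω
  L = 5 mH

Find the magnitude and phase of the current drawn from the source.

Step 1 — Angular frequency: ω = 2π·f = 2π·3530 = 2.218e+04 rad/s.
Step 2 — Component impedances:
  R: Z = R = 36.3 Ω
  L: Z = jωL = j·2.218e+04·0.005 = 0 + j110.9 Ω
Step 3 — Series combination: Z_total = R + L = 36.3 + j110.9 Ω = 116.7∠71.9° Ω.
Step 4 — Source phasor: V = 181∠-90.0° V = 0 - j181 V.
Step 5 — Ohm's law: I = V / Z_total = (0 - j181) / (36.3 + j110.9) = -1.474 - j0.4825 A.
Step 6 — Convert to polar: |I| = 1.551 A, ∠I = -161.9°.

I = 1.551∠-161.9° A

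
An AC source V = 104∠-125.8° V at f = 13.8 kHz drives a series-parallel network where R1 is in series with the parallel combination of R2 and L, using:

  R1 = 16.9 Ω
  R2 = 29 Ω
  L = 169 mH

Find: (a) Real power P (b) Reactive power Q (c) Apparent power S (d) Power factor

Step 1 — Angular frequency: ω = 2π·f = 2π·1.38e+04 = 8.671e+04 rad/s.
Step 2 — Component impedances:
  R1: Z = R = 16.9 Ω
  R2: Z = R = 29 Ω
  L: Z = jωL = j·8.671e+04·0.169 = 0 + j1.465e+04 Ω
Step 3 — Parallel branch: R2 || L = 1/(1/R2 + 1/L) = 29 + j0.05739 Ω.
Step 4 — Series with R1: Z_total = R1 + (R2 || L) = 45.9 + j0.05739 Ω = 45.9∠0.1° Ω.
Step 5 — Source phasor: V = 104∠-125.8° V = -60.84 - j84.35 V.
Step 6 — Current: I = V / Z = -1.328 - j1.836 A = 2.266∠-125.9° A.
Step 7 — Complex power: S = V·I* = 235.6 + j0.2946 VA.
Step 8 — Real power: P = Re(S) = 235.6 W.
Step 9 — Reactive power: Q = Im(S) = 0.2946 VAR.
Step 10 — Apparent power: |S| = 235.6 VA.
Step 11 — Power factor: PF = P/|S| = 1 (lagging).

(a) P = 235.6 W  (b) Q = 0.2946 VAR  (c) S = 235.6 VA  (d) PF = 1 (lagging)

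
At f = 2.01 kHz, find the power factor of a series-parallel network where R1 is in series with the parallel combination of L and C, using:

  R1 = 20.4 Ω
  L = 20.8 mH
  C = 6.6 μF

Step 1 — Angular frequency: ω = 2π·f = 2π·2010 = 1.263e+04 rad/s.
Step 2 — Component impedances:
  R1: Z = R = 20.4 Ω
  L: Z = jωL = j·1.263e+04·0.0208 = 0 + j262.7 Ω
  C: Z = 1/(jωC) = -j/(ω·C) = 0 - j12 Ω
Step 3 — Parallel branch: L || C = 1/(1/L + 1/C) = 0 - j12.57 Ω.
Step 4 — Series with R1: Z_total = R1 + (L || C) = 20.4 - j12.57 Ω = 23.96∠-31.6° Ω.
Step 5 — Power factor: PF = cos(φ) = Re(Z)/|Z| = 20.4/23.962 = 0.8513.
Step 6 — Type: Im(Z) = -12.57 ⇒ leading (phase φ = -31.6°).

PF = 0.8513 (leading, φ = -31.6°)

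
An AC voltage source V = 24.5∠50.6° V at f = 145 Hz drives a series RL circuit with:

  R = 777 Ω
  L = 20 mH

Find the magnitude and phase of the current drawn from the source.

Step 1 — Angular frequency: ω = 2π·f = 2π·145 = 911.1 rad/s.
Step 2 — Component impedances:
  R: Z = R = 777 Ω
  L: Z = jωL = j·911.1·0.02 = 0 + j18.22 Ω
Step 3 — Series combination: Z_total = R + L = 777 + j18.22 Ω = 777.2∠1.3° Ω.
Step 4 — Source phasor: V = 24.5∠50.6° V = 15.55 + j18.93 V.
Step 5 — Ohm's law: I = V / Z_total = (15.55 + j18.93) / (777 + j18.22) = 0.02057 + j0.02388 A.
Step 6 — Convert to polar: |I| = 0.03152 A, ∠I = 49.3°.

I = 0.03152∠49.3° A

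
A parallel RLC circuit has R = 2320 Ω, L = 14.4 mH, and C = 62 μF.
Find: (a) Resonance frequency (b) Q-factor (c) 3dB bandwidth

Step 1 — Resonance: ω₀ = 1/√(LC) = 1/√(0.0144·6.2e-05) = 1058 rad/s.
Step 2 — f₀ = ω₀/(2π) = 168.4 Hz.
Step 3 — Parallel Q: Q = R/(ω₀L) = 2320/(1058·0.0144) = 152.2.
Step 4 — Bandwidth: Δω = ω₀/Q = 6.952 rad/s; BW = Δω/(2π) = 1.106 Hz.

(a) f₀ = 168.4 Hz  (b) Q = 152.2  (c) BW = 1.106 Hz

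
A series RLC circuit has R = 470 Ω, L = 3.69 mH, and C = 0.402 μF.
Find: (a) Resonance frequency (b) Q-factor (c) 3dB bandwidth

Step 1 — Resonance condition Im(Z)=0 gives ω₀ = 1/√(LC).
Step 2 — ω₀ = 1/√(0.00369·4.02e-07) = 2.596e+04 rad/s.
Step 3 — f₀ = ω₀/(2π) = 4132 Hz.
Step 4 — Series Q: Q = ω₀L/R = 2.596e+04·0.00369/470 = 0.2038.
Step 5 — 3dB bandwidth: Δω = ω₀/Q = 1.274e+05 rad/s; BW = Δω/(2π) = 2.027e+04 Hz.

(a) f₀ = 4132 Hz  (b) Q = 0.2038  (c) BW = 2.027e+04 Hz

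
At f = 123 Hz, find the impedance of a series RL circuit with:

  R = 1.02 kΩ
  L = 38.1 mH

Step 1 — Angular frequency: ω = 2π·f = 2π·123 = 772.8 rad/s.
Step 2 — Component impedances:
  R: Z = R = 1020 Ω
  L: Z = jωL = j·772.8·0.0381 = 0 + j29.44 Ω
Step 3 — Series combination: Z_total = R + L = 1020 + j29.44 Ω = 1020∠1.7° Ω.

Z = 1020 + j29.44 Ω = 1020∠1.7° Ω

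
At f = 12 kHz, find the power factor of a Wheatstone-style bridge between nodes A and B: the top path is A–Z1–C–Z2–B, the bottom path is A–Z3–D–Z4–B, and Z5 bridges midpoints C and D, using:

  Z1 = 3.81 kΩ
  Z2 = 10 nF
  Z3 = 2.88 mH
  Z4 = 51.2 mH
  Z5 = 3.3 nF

Step 1 — Angular frequency: ω = 2π·f = 2π·1.2e+04 = 7.54e+04 rad/s.
Step 2 — Component impedances:
  Z1: Z = R = 3810 Ω
  Z2: Z = 1/(jωC) = -j/(ω·C) = 0 - j1326 Ω
  Z3: Z = jωL = j·7.54e+04·0.00288 = 0 + j217.1 Ω
  Z4: Z = jωL = j·7.54e+04·0.0512 = 0 + j3860 Ω
  Z5: Z = 1/(jωC) = -j/(ω·C) = 0 - j4019 Ω
Step 3 — Bridge requires nodal analysis (the Z5 bridge couples midpoints C and D, so the two paths cannot be reduced to a simple series/parallel combination). Setting node B to ground and injecting 1 A at node A, the 3-node admittance system at A, C, D solves to V_A = Z_AB = 6711 + j1651 Ω = 6911∠13.8° Ω.
Step 4 — Power factor: PF = cos(φ) = Re(Z)/|Z| = 6711/6911 = 0.9711.
Step 5 — Type: Im(Z) = 1651 ⇒ lagging (phase φ = 13.8°).

PF = 0.9711 (lagging, φ = 13.8°)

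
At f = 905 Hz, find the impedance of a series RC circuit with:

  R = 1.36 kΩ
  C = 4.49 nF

Step 1 — Angular frequency: ω = 2π·f = 2π·905 = 5686 rad/s.
Step 2 — Component impedances:
  R: Z = R = 1360 Ω
  C: Z = 1/(jωC) = -j/(ω·C) = 0 - j3.917e+04 Ω
Step 3 — Series combination: Z_total = R + C = 1360 - j3.917e+04 Ω = 3.919e+04∠-88.0° Ω.

Z = 1360 - j3.917e+04 Ω = 3.919e+04∠-88.0° Ω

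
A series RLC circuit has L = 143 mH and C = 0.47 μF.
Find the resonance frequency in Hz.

Step 1 — Resonance condition Im(Z)=0 gives ω₀ = 1/√(LC).
Step 2 — ω₀ = 1/√(0.143·4.7e-07) = 3857 rad/s.
Step 3 — f₀ = ω₀/(2π) = 613.9 Hz.

f₀ = 613.9 Hz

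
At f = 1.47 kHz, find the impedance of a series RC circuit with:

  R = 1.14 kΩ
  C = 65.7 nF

Step 1 — Angular frequency: ω = 2π·f = 2π·1470 = 9236 rad/s.
Step 2 — Component impedances:
  R: Z = R = 1140 Ω
  C: Z = 1/(jωC) = -j/(ω·C) = 0 - j1648 Ω
Step 3 — Series combination: Z_total = R + C = 1140 - j1648 Ω = 2004∠-55.3° Ω.

Z = 1140 - j1648 Ω = 2004∠-55.3° Ω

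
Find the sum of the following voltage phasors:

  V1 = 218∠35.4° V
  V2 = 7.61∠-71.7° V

Step 1 — Convert each phasor to rectangular form:
  V1 = 218·(cos(35.4°) + j·sin(35.4°)) = 177.7 + j126.3 V
  V2 = 7.61·(cos(-71.7°) + j·sin(-71.7°)) = 2.389 - j7.225 V
Step 2 — Sum components: V_total = 180.1 + j119.1 V.
Step 3 — Convert to polar: |V_total| = 215.9 V, ∠V_total = 33.5°.

V_total = 215.9∠33.5° V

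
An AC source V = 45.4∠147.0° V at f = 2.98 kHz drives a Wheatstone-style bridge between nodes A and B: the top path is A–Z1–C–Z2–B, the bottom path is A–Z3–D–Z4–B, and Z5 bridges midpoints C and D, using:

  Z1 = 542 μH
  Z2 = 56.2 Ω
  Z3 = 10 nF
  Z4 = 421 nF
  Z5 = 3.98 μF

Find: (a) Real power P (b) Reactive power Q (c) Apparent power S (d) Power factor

Step 1 — Angular frequency: ω = 2π·f = 2π·2980 = 1.872e+04 rad/s.
Step 2 — Component impedances:
  Z1: Z = jωL = j·1.872e+04·0.000542 = 0 + j10.15 Ω
  Z2: Z = R = 56.2 Ω
  Z3: Z = 1/(jωC) = -j/(ω·C) = 0 - j5341 Ω
  Z4: Z = 1/(jωC) = -j/(ω·C) = 0 - j126.9 Ω
  Z5: Z = 1/(jωC) = -j/(ω·C) = 0 - j13.42 Ω
Step 3 — Bridge requires nodal analysis (the Z5 bridge couples midpoints C and D, so the two paths cannot be reduced to a simple series/parallel combination). Setting node B to ground and injecting 1 A at node A, the 3-node admittance system at A, C, D solves to V_A = Z_AB = 48.44 - j9.244 Ω = 49.32∠-10.8° Ω.
Step 4 — Source phasor: V = 45.4∠147.0° V = -38.08 + j24.73 V.
Step 5 — Current: I = V / Z = -0.8524 + j0.3478 A = 0.9206∠157.8° A.
Step 6 — Complex power: S = V·I* = 41.05 - j7.835 VA.
Step 7 — Real power: P = Re(S) = 41.05 W.
Step 8 — Reactive power: Q = Im(S) = -7.835 VAR.
Step 9 — Apparent power: |S| = 41.8 VA.
Step 10 — Power factor: PF = P/|S| = 0.9823 (leading).

(a) P = 41.05 W  (b) Q = -7.835 VAR  (c) S = 41.8 VA  (d) PF = 0.9823 (leading)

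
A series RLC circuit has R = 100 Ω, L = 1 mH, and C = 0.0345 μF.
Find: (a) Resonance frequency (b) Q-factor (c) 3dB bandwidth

Step 1 — Resonance: ω₀ = 1/√(LC) = 1/√(0.001·3.45e-08) = 1.703e+05 rad/s.
Step 2 — f₀ = ω₀/(2π) = 2.71e+04 Hz.
Step 3 — Series Q: Q = ω₀L/R = 1.703e+05·0.001/100 = 1.703.
Step 4 — Bandwidth: Δω = ω₀/Q = 1e+05 rad/s; BW = Δω/(2π) = 1.592e+04 Hz.

(a) f₀ = 2.71e+04 Hz  (b) Q = 1.703  (c) BW = 1.592e+04 Hz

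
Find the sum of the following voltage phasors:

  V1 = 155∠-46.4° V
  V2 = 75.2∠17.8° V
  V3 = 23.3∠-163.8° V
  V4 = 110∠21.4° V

Step 1 — Convert each phasor to rectangular form:
  V1 = 155·(cos(-46.4°) + j·sin(-46.4°)) = 106.9 - j112.2 V
  V2 = 75.2·(cos(17.8°) + j·sin(17.8°)) = 71.6 + j22.99 V
  V3 = 23.3·(cos(-163.8°) + j·sin(-163.8°)) = -22.37 - j6.5 V
  V4 = 110·(cos(21.4°) + j·sin(21.4°)) = 102.4 + j40.14 V
Step 2 — Sum components: V_total = 258.5 - j55.62 V.
Step 3 — Convert to polar: |V_total| = 264.4 V, ∠V_total = -12.1°.

V_total = 264.4∠-12.1° V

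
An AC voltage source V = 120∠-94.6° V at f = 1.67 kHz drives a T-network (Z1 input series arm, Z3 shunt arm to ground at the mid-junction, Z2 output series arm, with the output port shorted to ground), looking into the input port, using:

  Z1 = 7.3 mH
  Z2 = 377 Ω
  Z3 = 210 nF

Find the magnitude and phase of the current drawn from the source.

Step 1 — Angular frequency: ω = 2π·f = 2π·1670 = 1.049e+04 rad/s.
Step 2 — Component impedances:
  Z1: Z = jωL = j·1.049e+04·0.0073 = 0 + j76.6 Ω
  Z2: Z = R = 377 Ω
  Z3: Z = 1/(jωC) = -j/(ω·C) = 0 - j453.8 Ω
Step 3 — With the output port shorted to ground, the output series arm Z2 runs from the junction to ground; the shunt arm Z3 also runs from the junction to ground. They appear in parallel: Z3 || Z2 = 223.1 - j185.3 Ω.
Step 4 — Series with input arm Z1: Z_in = Z1 + (Z3 || Z2) = 223.1 - j108.7 Ω = 248.1∠-26.0° Ω.
Step 5 — Source phasor: V = 120∠-94.6° V = -9.624 - j119.6 V.
Step 6 — Ohm's law: I = V / Z_total = (-9.624 - j119.6) / (223.1 - j108.7) = 0.1763 - j0.4503 A.
Step 7 — Convert to polar: |I| = 0.4836 A, ∠I = -68.6°.

I = 0.4836∠-68.6° A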